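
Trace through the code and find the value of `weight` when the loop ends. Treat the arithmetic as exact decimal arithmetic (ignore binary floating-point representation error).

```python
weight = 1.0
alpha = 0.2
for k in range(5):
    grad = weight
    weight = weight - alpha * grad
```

Let's trace through this code step by step.

Initialize: weight = 1.0
Initialize: alpha = 0.2
Entering loop: for k in range(5):
After iteration 1: k = 0, weight = 0.8, grad = 1.0
After iteration 2: k = 1, weight = 0.64, grad = 0.8
After iteration 3: k = 2, weight = 0.512, grad = 0.64
After iteration 4: k = 3, weight = 0.4096, grad = 0.512
After iteration 5: k = 4, weight = 0.32768, grad = 0.4096
Loop ends.

Final answer: 0.32768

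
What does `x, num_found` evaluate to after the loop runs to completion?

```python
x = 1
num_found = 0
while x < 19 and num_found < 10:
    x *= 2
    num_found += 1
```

Let's trace through this code step by step.

Initialize: x = 1
Initialize: num_found = 0
Entering loop: while x < 19 and num_found < 10:
After iteration 1: x = 2, num_found = 1
After iteration 2: x = 4, num_found = 2
After iteration 3: x = 8, num_found = 3
After iteration 4: x = 16, num_found = 4
After iteration 5: x = 32, num_found = 5
Loop ends.

Final answer: 32, 5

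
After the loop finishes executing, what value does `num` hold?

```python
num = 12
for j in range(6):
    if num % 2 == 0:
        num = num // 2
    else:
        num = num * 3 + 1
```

Let's trace through this code step by step.

Initialize: num = 12
Entering loop: for j in range(6):
After iteration 1: j = 0, num = 6
After iteration 2: j = 1, num = 3
After iteration 3: j = 2, num = 10
After iteration 4: j = 3, num = 5
After iteration 5: j = 4, num = 16
After iteration 6: j = 5, num = 8
Loop ends.

Final answer: 8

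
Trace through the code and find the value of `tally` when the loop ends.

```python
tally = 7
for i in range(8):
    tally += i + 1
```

Let's trace through this code step by step.

Initialize: tally = 7
Entering loop: for i in range(8):
After iteration 1: i = 0, tally = 8
After iteration 2: i = 1, tally = 10
After iteration 3: i = 2, tally = 13
After iteration 4: i = 3, tally = 17
After iteration 5: i = 4, tally = 22
After iteration 6: i = 5, tally = 28
After iteration 7: i = 6, tally = 35
After iteration 8: i = 7, tally = 43
Loop ends.

Final answer: 43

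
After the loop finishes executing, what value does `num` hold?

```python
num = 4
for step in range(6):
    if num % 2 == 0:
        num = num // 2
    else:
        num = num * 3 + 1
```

Let's trace through this code step by step.

Initialize: num = 4
Entering loop: for step in range(6):
After iteration 1: step = 0, num = 2
After iteration 2: step = 1, num = 1
After iteration 3: step = 2, num = 4
After iteration 4: step = 3, num = 2
After iteration 5: step = 4, num = 1
After iteration 6: step = 5, num = 4
Loop ends.

Final answer: 4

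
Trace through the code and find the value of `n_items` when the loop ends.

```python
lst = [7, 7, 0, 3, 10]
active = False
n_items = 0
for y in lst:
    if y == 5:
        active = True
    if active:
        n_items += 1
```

Let's trace through this code step by step.

Initialize: lst = [7, 7, 0, 3, 10]
Initialize: active = False
Initialize: n_items = 0
Entering loop: for y in lst:
After iteration 1: y = 7, n_items = 0
After iteration 2: y = 7, n_items = 0
After iteration 3: y = 0, n_items = 0
After iteration 4: y = 3, n_items = 0
After iteration 5: y = 10, n_items = 0
Loop ends.

Final answer: 0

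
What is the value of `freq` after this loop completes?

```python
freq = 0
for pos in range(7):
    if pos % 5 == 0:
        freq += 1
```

Let's trace through this code step by step.

Initialize: freq = 0
Entering loop: for pos in range(7):
After iteration 1: pos = 0, freq = 1
After iteration 2: pos = 1, freq = 1
After iteration 3: pos = 2, freq = 1
After iteration 4: pos = 3, freq = 1
After iteration 5: pos = 4, freq = 1
After iteration 6: pos = 5, freq = 2
After iteration 7: pos = 6, freq = 2
Loop ends.

Final answer: 2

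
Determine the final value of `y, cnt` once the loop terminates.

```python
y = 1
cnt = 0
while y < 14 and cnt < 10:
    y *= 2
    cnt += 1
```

Let's trace through this code step by step.

Initialize: y = 1
Initialize: cnt = 0
Entering loop: while y < 14 and cnt < 10:
After iteration 1: y = 2, cnt = 1
After iteration 2: y = 4, cnt = 2
After iteration 3: y = 8, cnt = 3
After iteration 4: y = 16, cnt = 4
Loop ends.

Final answer: 16, 4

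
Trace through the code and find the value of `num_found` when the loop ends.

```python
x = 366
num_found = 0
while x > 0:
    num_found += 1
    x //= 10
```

Let's trace through this code step by step.

Initialize: x = 366
Initialize: num_found = 0
Entering loop: while x > 0:
After iteration 1: x = 36, num_found = 1
After iteration 2: x = 3, num_found = 2
After iteration 3: x = 0, num_found = 3
Loop ends.

Final answer: 3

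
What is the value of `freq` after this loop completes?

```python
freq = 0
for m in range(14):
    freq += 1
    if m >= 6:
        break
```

Let's trace through this code step by step.

Initialize: freq = 0
Entering loop: for m in range(14):
After iteration 1: m = 0, freq = 1
After iteration 2: m = 1, freq = 2
After iteration 3: m = 2, freq = 3
After iteration 4: m = 3, freq = 4
After iteration 5: m = 4, freq = 5
After iteration 6: m = 5, freq = 6
After iteration 7: m = 6, freq = 7
Loop ends.

Final answer: 7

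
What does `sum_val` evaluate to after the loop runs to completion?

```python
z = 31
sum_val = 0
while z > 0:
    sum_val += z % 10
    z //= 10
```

Let's trace through this code step by step.

Initialize: z = 31
Initialize: sum_val = 0
Entering loop: while z > 0:
After iteration 1: z = 3, sum_val = 1
After iteration 2: z = 0, sum_val = 4
Loop ends.

Final answer: 4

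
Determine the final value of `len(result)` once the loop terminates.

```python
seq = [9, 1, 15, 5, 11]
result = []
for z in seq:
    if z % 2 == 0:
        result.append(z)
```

Let's trace through this code step by step.

Initialize: seq = [9, 1, 15, 5, 11]
Initialize: result = []
Entering loop: for z in seq:
After iteration 1: z = 9, result = []
After iteration 2: z = 1, result = []
After iteration 3: z = 15, result = []
After iteration 4: z = 5, result = []
After iteration 5: z = 11, result = []
Loop ends.
len(result) = 0

Final answer: 0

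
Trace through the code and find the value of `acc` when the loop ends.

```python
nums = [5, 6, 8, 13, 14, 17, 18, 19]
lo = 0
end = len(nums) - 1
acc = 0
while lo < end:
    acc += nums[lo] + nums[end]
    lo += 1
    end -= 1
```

Let's trace through this code step by step.

Initialize: nums = [5, 6, 8, 13, 14, 17, 18, 19]
Initialize: lo = 0
Initialize: end = 7
Initialize: acc = 0
Entering loop: while lo < end:
After iteration 1: lo = 1, end = 6, acc = 24
After iteration 2: lo = 2, end = 5, acc = 48
After iteration 3: lo = 3, end = 4, acc = 73
After iteration 4: lo = 4, end = 3, acc = 100
Loop ends.

Final answer: 100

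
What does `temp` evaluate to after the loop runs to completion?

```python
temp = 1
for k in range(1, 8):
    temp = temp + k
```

Let's trace through this code step by step.

Initialize: temp = 1
Entering loop: for k in range(1, 8):
After iteration 1: k = 1, temp = 2
After iteration 2: k = 2, temp = 4
After iteration 3: k = 3, temp = 7
After iteration 4: k = 4, temp = 11
After iteration 5: k = 5, temp = 16
After iteration 6: k = 6, temp = 22
After iteration 7: k = 7, temp = 29
Loop ends.

Final answer: 29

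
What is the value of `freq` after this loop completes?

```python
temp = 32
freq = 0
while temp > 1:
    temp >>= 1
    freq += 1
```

Let's trace through this code step by step.

Initialize: temp = 32
Initialize: freq = 0
Entering loop: while temp > 1:
After iteration 1: temp = 16, freq = 1
After iteration 2: temp = 8, freq = 2
After iteration 3: temp = 4, freq = 3
After iteration 4: temp = 2, freq = 4
After iteration 5: temp = 1, freq = 5
Loop ends.

Final answer: 5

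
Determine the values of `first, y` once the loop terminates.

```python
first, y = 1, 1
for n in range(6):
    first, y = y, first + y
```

Let's trace through this code step by step.

Initialize: first = 1
Initialize: y = 1
Entering loop: for n in range(6):
After iteration 1: n = 0, first = 1, y = 2
After iteration 2: n = 1, first = 2, y = 3
After iteration 3: n = 2, first = 3, y = 5
After iteration 4: n = 3, first = 5, y = 8
After iteration 5: n = 4, first = 8, y = 13
After iteration 6: n = 5, first = 13, y = 21
Loop ends.

Final answer: 13, 21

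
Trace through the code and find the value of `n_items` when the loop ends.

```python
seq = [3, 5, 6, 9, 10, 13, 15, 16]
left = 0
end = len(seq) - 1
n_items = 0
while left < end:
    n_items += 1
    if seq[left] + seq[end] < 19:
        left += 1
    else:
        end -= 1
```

Let's trace through this code step by step.

Initialize: seq = [3, 5, 6, 9, 10, 13, 15, 16]
Initialize: left = 0
Initialize: end = 7
Initialize: n_items = 0
Entering loop: while left < end:
After iteration 1: left = 0, end = 6, n_items = 1
After iteration 2: left = 1, end = 6, n_items = 2
After iteration 3: left = 1, end = 5, n_items = 3
After iteration 4: left = 2, end = 5, n_items = 4
After iteration 5: left = 2, end = 4, n_items = 5
After iteration 6: left = 3, end = 4, n_items = 6
After iteration 7: left = 3, end = 3, n_items = 7
Loop ends.

Final answer: 7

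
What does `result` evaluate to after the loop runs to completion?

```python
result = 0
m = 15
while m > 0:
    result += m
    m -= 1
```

Let's trace through this code step by step.

Initialize: result = 0
Initialize: m = 15
Entering loop: while m > 0:
After iteration 1: result = 15, m = 14
After iteration 2: result = 29, m = 13
After iteration 3: result = 42, m = 12
After iteration 4: result = 54, m = 11
After iteration 5: result = 65, m = 10
After iteration 6: result = 75, m = 9
After iteration 7: result = 84, m = 8
After iteration 8: result = 92, m = 7
After iteration 9: result = 99, m = 6
After iteration 10: result = 105, m = 5
After iteration 11: result = 110, m = 4
After iteration 12: result = 114, m = 3
After iteration 13: result = 117, m = 2
After iteration 14: result = 119, m = 1
After iteration 15: result = 120, m = 0
Loop ends.

Final answer: 120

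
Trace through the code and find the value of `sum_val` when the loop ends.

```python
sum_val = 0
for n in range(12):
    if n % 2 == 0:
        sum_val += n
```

Let's trace through this code step by step.

Initialize: sum_val = 0
Entering loop: for n in range(12):
After iteration 1: n = 0, sum_val = 0
After iteration 2: n = 1, sum_val = 0
After iteration 3: n = 2, sum_val = 2
After iteration 4: n = 3, sum_val = 2
After iteration 5: n = 4, sum_val = 6
After iteration 6: n = 5, sum_val = 6
After iteration 7: n = 6, sum_val = 12
After iteration 8: n = 7, sum_val = 12
After iteration 9: n = 8, sum_val = 20
After iteration 10: n = 9, sum_val = 20
After iteration 11: n = 10, sum_val = 30
After iteration 12: n = 11, sum_val = 30
Loop ends.

Final answer: 30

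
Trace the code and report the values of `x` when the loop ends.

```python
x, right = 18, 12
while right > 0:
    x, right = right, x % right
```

Let's trace through this code step by step.

Initialize: x = 18
Initialize: right = 12
Entering loop: while right > 0:
After iteration 1: x = 12, right = 6
After iteration 2: x = 6, right = 0
Loop ends.

Final answer: 6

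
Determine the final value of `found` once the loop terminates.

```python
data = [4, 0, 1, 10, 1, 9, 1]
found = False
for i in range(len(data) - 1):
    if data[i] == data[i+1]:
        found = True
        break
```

Let's trace through this code step by step.

Initialize: data = [4, 0, 1, 10, 1, 9, 1]
Initialize: found = False
Entering loop: for i in range(len(data) - 1):
After iteration 1: i = 0, found = False
After iteration 2: i = 1, found = False
After iteration 3: i = 2, found = False
After iteration 4: i = 3, found = False
After iteration 5: i = 4, found = False
After iteration 6: i = 5, found = False
Loop ends.

Final answer: False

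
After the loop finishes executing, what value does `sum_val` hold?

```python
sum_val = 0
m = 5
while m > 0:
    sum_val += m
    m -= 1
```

Let's trace through this code step by step.

Initialize: sum_val = 0
Initialize: m = 5
Entering loop: while m > 0:
After iteration 1: sum_val = 5, m = 4
After iteration 2: sum_val = 9, m = 3
After iteration 3: sum_val = 12, m = 2
After iteration 4: sum_val = 14, m = 1
After iteration 5: sum_val = 15, m = 0
Loop ends.

Final answer: 15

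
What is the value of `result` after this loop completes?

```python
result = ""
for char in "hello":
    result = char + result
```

Let's trace through this code step by step.

Initialize: result = ''
Entering loop: for char in "hello":
After iteration 1: char = 'h', result = 'h'
After iteration 2: char = 'e', result = 'eh'
After iteration 3: char = 'l', result = 'leh'
After iteration 4: char = 'l', result = 'lleh'
After iteration 5: char = 'o', result = 'olleh'
Loop ends.

Final answer: 'olleh'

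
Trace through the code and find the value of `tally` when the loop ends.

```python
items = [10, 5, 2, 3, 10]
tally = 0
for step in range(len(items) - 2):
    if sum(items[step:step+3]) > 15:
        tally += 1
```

Let's trace through this code step by step.

Initialize: items = [10, 5, 2, 3, 10]
Initialize: tally = 0
Entering loop: for step in range(len(items) - 2):
After iteration 1: step = 0, tally = 1
After iteration 2: step = 1, tally = 1
After iteration 3: step = 2, tally = 1
Loop ends.

Final answer: 1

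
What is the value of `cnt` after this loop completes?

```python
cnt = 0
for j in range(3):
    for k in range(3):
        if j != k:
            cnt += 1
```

Let's trace through this code step by step.

Initialize: cnt = 0
Entering loop: for j in range(3):
After iteration 1: j = 0, cnt = 2
After iteration 2: j = 1, cnt = 4
After iteration 3: j = 2, cnt = 6
Loop ends.

Final answer: 6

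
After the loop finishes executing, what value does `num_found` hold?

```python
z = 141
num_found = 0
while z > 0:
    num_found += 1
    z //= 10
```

Let's trace through this code step by step.

Initialize: z = 141
Initialize: num_found = 0
Entering loop: while z > 0:
After iteration 1: z = 14, num_found = 1
After iteration 2: z = 1, num_found = 2
After iteration 3: z = 0, num_found = 3
Loop ends.

Final answer: 3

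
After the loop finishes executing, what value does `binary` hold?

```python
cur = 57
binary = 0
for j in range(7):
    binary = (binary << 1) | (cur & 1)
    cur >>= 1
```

Let's trace through this code step by step.

Initialize: cur = 57
Initialize: binary = 0
Entering loop: for j in range(7):
After iteration 1: j = 0, cur = 28, binary = 1
After iteration 2: j = 1, cur = 14, binary = 2
After iteration 3: j = 2, cur = 7, binary = 4
After iteration 4: j = 3, cur = 3, binary = 9
After iteration 5: j = 4, cur = 1, binary = 19
After iteration 6: j = 5, cur = 0, binary = 39
After iteration 7: j = 6, cur = 0, binary = 78
Loop ends.

Final answer: 78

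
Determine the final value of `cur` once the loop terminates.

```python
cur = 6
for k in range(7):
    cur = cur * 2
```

Let's trace through this code step by step.

Initialize: cur = 6
Entering loop: for k in range(7):
After iteration 1: k = 0, cur = 12
After iteration 2: k = 1, cur = 24
After iteration 3: k = 2, cur = 48
After iteration 4: k = 3, cur = 96
After iteration 5: k = 4, cur = 192
After iteration 6: k = 5, cur = 384
After iteration 7: k = 6, cur = 768
Loop ends.

Final answer: 768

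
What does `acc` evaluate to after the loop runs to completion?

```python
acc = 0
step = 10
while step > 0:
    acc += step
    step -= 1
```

Let's trace through this code step by step.

Initialize: acc = 0
Initialize: step = 10
Entering loop: while step > 0:
After iteration 1: acc = 10, step = 9
After iteration 2: acc = 19, step = 8
After iteration 3: acc = 27, step = 7
After iteration 4: acc = 34, step = 6
After iteration 5: acc = 40, step = 5
After iteration 6: acc = 45, step = 4
After iteration 7: acc = 49, step = 3
After iteration 8: acc = 52, step = 2
After iteration 9: acc = 54, step = 1
After iteration 10: acc = 55, step = 0
Loop ends.

Final answer: 55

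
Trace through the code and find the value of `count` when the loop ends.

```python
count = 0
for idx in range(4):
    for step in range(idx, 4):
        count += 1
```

Let's trace through this code step by step.

Initialize: count = 0
Entering loop: for idx in range(4):
After iteration 1: idx = 0, count = 4
After iteration 2: idx = 1, count = 7
After iteration 3: idx = 2, count = 9
After iteration 4: idx = 3, count = 10
Loop ends.

Final answer: 10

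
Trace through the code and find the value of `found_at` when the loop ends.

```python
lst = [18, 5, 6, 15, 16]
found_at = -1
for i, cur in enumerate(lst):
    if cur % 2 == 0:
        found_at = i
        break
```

Let's trace through this code step by step.

Initialize: lst = [18, 5, 6, 15, 16]
Initialize: found_at = -1
Entering loop: for i, cur in enumerate(lst):
After iteration 1: i = 0, cur = 18, found_at = 0
Loop ends.

Final answer: 0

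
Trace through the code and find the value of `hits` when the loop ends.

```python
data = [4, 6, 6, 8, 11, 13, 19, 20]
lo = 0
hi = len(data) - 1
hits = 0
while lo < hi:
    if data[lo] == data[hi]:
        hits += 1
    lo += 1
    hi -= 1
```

Let's trace through this code step by step.

Initialize: data = [4, 6, 6, 8, 11, 13, 19, 20]
Initialize: lo = 0
Initialize: hi = 7
Initialize: hits = 0
Entering loop: while lo < hi:
After iteration 1: lo = 1, hi = 6, hits = 0
After iteration 2: lo = 2, hi = 5, hits = 0
After iteration 3: lo = 3, hi = 4, hits = 0
After iteration 4: lo = 4, hi = 3, hits = 0
Loop ends.

Final answer: 0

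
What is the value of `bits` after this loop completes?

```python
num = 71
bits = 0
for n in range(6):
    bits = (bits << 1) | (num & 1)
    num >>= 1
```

Let's trace through this code step by step.

Initialize: num = 71
Initialize: bits = 0
Entering loop: for n in range(6):
After iteration 1: n = 0, num = 35, bits = 1
After iteration 2: n = 1, num = 17, bits = 3
After iteration 3: n = 2, num = 8, bits = 7
After iteration 4: n = 3, num = 4, bits = 14
After iteration 5: n = 4, num = 2, bits = 28
After iteration 6: n = 5, num = 1, bits = 56
Loop ends.

Final answer: 56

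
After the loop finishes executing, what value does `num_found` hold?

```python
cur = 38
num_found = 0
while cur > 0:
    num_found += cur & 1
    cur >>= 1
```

Let's trace through this code step by step.

Initialize: cur = 38
Initialize: num_found = 0
Entering loop: while cur > 0:
After iteration 1: cur = 19, num_found = 0
After iteration 2: cur = 9, num_found = 1
After iteration 3: cur = 4, num_found = 2
After iteration 4: cur = 2, num_found = 2
After iteration 5: cur = 1, num_found = 2
After iteration 6: cur = 0, num_found = 3
Loop ends.

Final answer: 3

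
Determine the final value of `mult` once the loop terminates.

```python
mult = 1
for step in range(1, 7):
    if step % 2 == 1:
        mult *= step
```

Let's trace through this code step by step.

Initialize: mult = 1
Entering loop: for step in range(1, 7):
After iteration 1: step = 1, mult = 1
After iteration 2: step = 2, mult = 1
After iteration 3: step = 3, mult = 3
After iteration 4: step = 4, mult = 3
After iteration 5: step = 5, mult = 15
After iteration 6: step = 6, mult = 15
Loop ends.

Final answer: 15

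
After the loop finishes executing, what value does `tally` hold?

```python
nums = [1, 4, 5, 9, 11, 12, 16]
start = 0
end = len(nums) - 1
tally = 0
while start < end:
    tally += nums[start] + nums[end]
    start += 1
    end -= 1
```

Let's trace through this code step by step.

Initialize: nums = [1, 4, 5, 9, 11, 12, 16]
Initialize: start = 0
Initialize: end = 6
Initialize: tally = 0
Entering loop: while start < end:
After iteration 1: start = 1, end = 5, tally = 17
After iteration 2: start = 2, end = 4, tally = 33
After iteration 3: start = 3, end = 3, tally = 49
Loop ends.

Final answer: 49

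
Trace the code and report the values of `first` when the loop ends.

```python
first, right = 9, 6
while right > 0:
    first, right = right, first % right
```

Let's trace through this code step by step.

Initialize: first = 9
Initialize: right = 6
Entering loop: while right > 0:
After iteration 1: first = 6, right = 3
After iteration 2: first = 3, right = 0
Loop ends.

Final answer: 3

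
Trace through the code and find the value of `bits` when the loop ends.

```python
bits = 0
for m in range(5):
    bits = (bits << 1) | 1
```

Let's trace through this code step by step.

Initialize: bits = 0
Entering loop: for m in range(5):
After iteration 1: m = 0, bits = 1
After iteration 2: m = 1, bits = 3
After iteration 3: m = 2, bits = 7
After iteration 4: m = 3, bits = 15
After iteration 5: m = 4, bits = 31
Loop ends.

Final answer: 31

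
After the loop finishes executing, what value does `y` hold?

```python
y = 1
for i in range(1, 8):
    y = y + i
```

Let's trace through this code step by step.

Initialize: y = 1
Entering loop: for i in range(1, 8):
After iteration 1: i = 1, y = 2
After iteration 2: i = 2, y = 4
After iteration 3: i = 3, y = 7
After iteration 4: i = 4, y = 11
After iteration 5: i = 5, y = 16
After iteration 6: i = 6, y = 22
After iteration 7: i = 7, y = 29
Loop ends.

Final answer: 29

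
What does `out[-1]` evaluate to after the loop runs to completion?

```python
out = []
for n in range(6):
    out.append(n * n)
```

Let's trace through this code step by step.

Initialize: out = []
Entering loop: for n in range(6):
After iteration 1: n = 0, out = [0]
After iteration 2: n = 1, out = [0, 1]
After iteration 3: n = 2, out = [0, 1, 4]
After iteration 4: n = 3, out = [0, 1, 4, 9]
After iteration 5: n = 4, out = [0, 1, 4, 9, 16]
After iteration 6: n = 5, out = [0, 1, 4, 9, 16, 25]
Loop ends.
out[-1] = 25

Final answer: 25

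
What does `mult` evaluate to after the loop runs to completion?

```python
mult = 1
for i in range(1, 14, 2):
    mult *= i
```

Let's trace through this code step by step.

Initialize: mult = 1
Entering loop: for i in range(1, 14, 2):
After iteration 1: i = 1, mult = 1
After iteration 2: i = 3, mult = 3
After iteration 3: i = 5, mult = 15
After iteration 4: i = 7, mult = 105
After iteration 5: i = 9, mult = 945
After iteration 6: i = 11, mult = 10395
After iteration 7: i = 13, mult = 135135
Loop ends.

Final answer: 135135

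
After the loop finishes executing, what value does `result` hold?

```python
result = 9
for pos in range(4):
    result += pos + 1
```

Let's trace through this code step by step.

Initialize: result = 9
Entering loop: for pos in range(4):
After iteration 1: pos = 0, result = 10
After iteration 2: pos = 1, result = 12
After iteration 3: pos = 2, result = 15
After iteration 4: pos = 3, result = 19
Loop ends.

Final answer: 19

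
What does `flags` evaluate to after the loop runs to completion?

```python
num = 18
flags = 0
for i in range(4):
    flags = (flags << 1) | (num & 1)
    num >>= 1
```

Let's trace through this code step by step.

Initialize: num = 18
Initialize: flags = 0
Entering loop: for i in range(4):
After iteration 1: i = 0, num = 9, flags = 0
After iteration 2: i = 1, num = 4, flags = 1
After iteration 3: i = 2, num = 2, flags = 2
After iteration 4: i = 3, num = 1, flags = 4
Loop ends.

Final answer: 4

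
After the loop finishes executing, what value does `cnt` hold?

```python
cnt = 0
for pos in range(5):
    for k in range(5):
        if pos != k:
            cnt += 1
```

Let's trace through this code step by step.

Initialize: cnt = 0
Entering loop: for pos in range(5):
After iteration 1: pos = 0, cnt = 4
After iteration 2: pos = 1, cnt = 8
After iteration 3: pos = 2, cnt = 12
After iteration 4: pos = 3, cnt = 16
After iteration 5: pos = 4, cnt = 20
Loop ends.

Final answer: 20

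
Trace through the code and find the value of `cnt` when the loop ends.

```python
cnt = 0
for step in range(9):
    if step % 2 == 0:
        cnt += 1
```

Let's trace through this code step by step.

Initialize: cnt = 0
Entering loop: for step in range(9):
After iteration 1: step = 0, cnt = 1
After iteration 2: step = 1, cnt = 1
After iteration 3: step = 2, cnt = 2
After iteration 4: step = 3, cnt = 2
After iteration 5: step = 4, cnt = 3
After iteration 6: step = 5, cnt = 3
After iteration 7: step = 6, cnt = 4
After iteration 8: step = 7, cnt = 4
After iteration 9: step = 8, cnt = 5
Loop ends.

Final answer: 5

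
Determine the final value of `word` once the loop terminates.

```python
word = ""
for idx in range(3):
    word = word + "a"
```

Let's trace through this code step by step.

Initialize: word = ''
Entering loop: for idx in range(3):
After iteration 1: idx = 0, word = 'a'
After iteration 2: idx = 1, word = 'aa'
After iteration 3: idx = 2, word = 'aaa'
Loop ends.

Final answer: 'aaa'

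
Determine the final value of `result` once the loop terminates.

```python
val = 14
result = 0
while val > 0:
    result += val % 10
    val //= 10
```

Let's trace through this code step by step.

Initialize: val = 14
Initialize: result = 0
Entering loop: while val > 0:
After iteration 1: val = 1, result = 4
After iteration 2: val = 0, result = 5
Loop ends.

Final answer: 5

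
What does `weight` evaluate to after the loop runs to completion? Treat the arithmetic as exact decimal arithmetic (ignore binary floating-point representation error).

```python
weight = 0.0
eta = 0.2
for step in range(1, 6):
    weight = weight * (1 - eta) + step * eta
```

Let's trace through this code step by step.

Initialize: weight = 0.0
Initialize: eta = 0.2
Entering loop: for step in range(1, 6):
After iteration 1: step = 1, weight = 0.2
After iteration 2: step = 2, weight = 0.56
After iteration 3: step = 3, weight = 1.048
After iteration 4: step = 4, weight = 1.6384
After iteration 5: step = 5, weight = 2.31072
Loop ends.

Final answer: 2.31072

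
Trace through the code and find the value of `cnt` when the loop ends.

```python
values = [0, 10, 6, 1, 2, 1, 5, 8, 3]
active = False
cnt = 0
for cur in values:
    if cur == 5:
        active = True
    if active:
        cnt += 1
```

Let's trace through this code step by step.

Initialize: values = [0, 10, 6, 1, 2, 1, 5, 8, 3]
Initialize: active = False
Initialize: cnt = 0
Entering loop: for cur in values:
After iteration 1: cur = 0, active = False, cnt = 0
After iteration 2: cur = 10, active = False, cnt = 0
After iteration 3: cur = 6, active = False, cnt = 0
After iteration 4: cur = 1, active = False, cnt = 0
After iteration 5: cur = 2, active = False, cnt = 0
After iteration 6: cur = 1, active = False, cnt = 0
After iteration 7: cur = 5, active = True, cnt = 1
After iteration 8: cur = 8, active = True, cnt = 2
After iteration 9: cur = 3, active = True, cnt = 3
Loop ends.

Final answer: 3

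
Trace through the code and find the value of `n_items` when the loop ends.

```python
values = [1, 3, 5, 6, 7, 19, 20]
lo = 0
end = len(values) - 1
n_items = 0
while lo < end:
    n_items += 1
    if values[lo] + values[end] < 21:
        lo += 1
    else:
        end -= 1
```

Let's trace through this code step by step.

Initialize: values = [1, 3, 5, 6, 7, 19, 20]
Initialize: lo = 0
Initialize: end = 6
Initialize: n_items = 0
Entering loop: while lo < end:
After iteration 1: lo = 0, end = 5, n_items = 1
After iteration 2: lo = 1, end = 5, n_items = 2
After iteration 3: lo = 1, end = 4, n_items = 3
After iteration 4: lo = 2, end = 4, n_items = 4
After iteration 5: lo = 3, end = 4, n_items = 5
After iteration 6: lo = 4, end = 4, n_items = 6
Loop ends.

Final answer: 6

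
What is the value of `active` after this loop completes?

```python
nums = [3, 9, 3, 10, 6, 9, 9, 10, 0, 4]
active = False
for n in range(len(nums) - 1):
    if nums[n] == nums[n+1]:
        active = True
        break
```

Let's trace through this code step by step.

Initialize: nums = [3, 9, 3, 10, 6, 9, 9, 10, 0, 4]
Initialize: active = False
Entering loop: for n in range(len(nums) - 1):
After iteration 1: n = 0, active = False
After iteration 2: n = 1, active = False
After iteration 3: n = 2, active = False
After iteration 4: n = 3, active = False
After iteration 5: n = 4, active = False
After iteration 6: n = 5, active = True
Loop ends.

Final answer: True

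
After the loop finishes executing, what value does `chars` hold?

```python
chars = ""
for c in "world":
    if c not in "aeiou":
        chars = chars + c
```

Let's trace through this code step by step.

Initialize: chars = ''
Entering loop: for c in "world":
After iteration 1: c = 'w', chars = 'w'
After iteration 2: c = 'o', chars = 'w'
After iteration 3: c = 'r', chars = 'wr'
After iteration 4: c = 'l', chars = 'wrl'
After iteration 5: c = 'd', chars = 'wrld'
Loop ends.

Final answer: 'wrld'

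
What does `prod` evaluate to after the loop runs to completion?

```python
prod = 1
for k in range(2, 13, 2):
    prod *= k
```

Let's trace through this code step by step.

Initialize: prod = 1
Entering loop: for k in range(2, 13, 2):
After iteration 1: k = 2, prod = 2
After iteration 2: k = 4, prod = 8
After iteration 3: k = 6, prod = 48
After iteration 4: k = 8, prod = 384
After iteration 5: k = 10, prod = 3840
After iteration 6: k = 12, prod = 46080
Loop ends.

Final answer: 46080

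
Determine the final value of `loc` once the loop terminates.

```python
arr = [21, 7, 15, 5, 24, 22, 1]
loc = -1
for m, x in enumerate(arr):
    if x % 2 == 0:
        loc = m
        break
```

Let's trace through this code step by step.

Initialize: arr = [21, 7, 15, 5, 24, 22, 1]
Initialize: loc = -1
Entering loop: for m, x in enumerate(arr):
After iteration 1: m = 0, x = 21, loc = -1
After iteration 2: m = 1, x = 7, loc = -1
After iteration 3: m = 2, x = 15, loc = -1
After iteration 4: m = 3, x = 5, loc = -1
After iteration 5: m = 4, x = 24, loc = 4
Loop ends.

Final answer: 4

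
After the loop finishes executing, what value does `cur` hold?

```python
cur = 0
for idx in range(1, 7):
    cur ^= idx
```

Let's trace through this code step by step.

Initialize: cur = 0
Entering loop: for idx in range(1, 7):
After iteration 1: idx = 1, cur = 1
After iteration 2: idx = 2, cur = 3
After iteration 3: idx = 3, cur = 0
After iteration 4: idx = 4, cur = 4
After iteration 5: idx = 5, cur = 1
After iteration 6: idx = 6, cur = 7
Loop ends.

Final answer: 7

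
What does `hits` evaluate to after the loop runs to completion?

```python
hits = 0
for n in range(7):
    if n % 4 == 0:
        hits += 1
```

Let's trace through this code step by step.

Initialize: hits = 0
Entering loop: for n in range(7):
After iteration 1: n = 0, hits = 1
After iteration 2: n = 1, hits = 1
After iteration 3: n = 2, hits = 1
After iteration 4: n = 3, hits = 1
After iteration 5: n = 4, hits = 2
After iteration 6: n = 5, hits = 2
After iteration 7: n = 6, hits = 2
Loop ends.

Final answer: 2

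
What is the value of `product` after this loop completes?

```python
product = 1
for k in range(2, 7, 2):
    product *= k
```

Let's trace through this code step by step.

Initialize: product = 1
Entering loop: for k in range(2, 7, 2):
After iteration 1: k = 2, product = 2
After iteration 2: k = 4, product = 8
After iteration 3: k = 6, product = 48
Loop ends.

Final answer: 48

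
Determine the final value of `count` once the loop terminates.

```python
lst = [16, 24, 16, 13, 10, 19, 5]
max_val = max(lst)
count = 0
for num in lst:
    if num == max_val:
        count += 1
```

Let's trace through this code step by step.

Initialize: lst = [16, 24, 16, 13, 10, 19, 5]
Initialize: max_val = 24
Initialize: count = 0
Entering loop: for num in lst:
After iteration 1: num = 16, count = 0
After iteration 2: num = 24, count = 1
After iteration 3: num = 16, count = 1
After iteration 4: num = 13, count = 1
After iteration 5: num = 10, count = 1
After iteration 6: num = 19, count = 1
After iteration 7: num = 5, count = 1
Loop ends.

Final answer: 1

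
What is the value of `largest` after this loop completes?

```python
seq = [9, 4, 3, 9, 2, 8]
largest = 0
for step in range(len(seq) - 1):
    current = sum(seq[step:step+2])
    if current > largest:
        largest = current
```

Let's trace through this code step by step.

Initialize: seq = [9, 4, 3, 9, 2, 8]
Initialize: largest = 0
Entering loop: for step in range(len(seq) - 1):
After iteration 1: step = 0, largest = 13, current = 13
After iteration 2: step = 1, largest = 13, current = 7
After iteration 3: step = 2, largest = 13, current = 12
After iteration 4: step = 3, largest = 13, current = 11
After iteration 5: step = 4, largest = 13, current = 10
Loop ends.

Final answer: 13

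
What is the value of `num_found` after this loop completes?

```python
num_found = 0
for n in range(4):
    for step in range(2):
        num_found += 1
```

Let's trace through this code step by step.

Initialize: num_found = 0
Entering loop: for n in range(4):
After iteration 1: n = 0, num_found = 2
After iteration 2: n = 1, num_found = 4
After iteration 3: n = 2, num_found = 6
After iteration 4: n = 3, num_found = 8
Loop ends.

Final answer: 8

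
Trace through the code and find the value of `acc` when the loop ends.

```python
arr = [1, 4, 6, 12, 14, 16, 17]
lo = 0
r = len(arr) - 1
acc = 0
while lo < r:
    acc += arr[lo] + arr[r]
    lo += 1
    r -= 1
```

Let's trace through this code step by step.

Initialize: arr = [1, 4, 6, 12, 14, 16, 17]
Initialize: lo = 0
Initialize: r = 6
Initialize: acc = 0
Entering loop: while lo < r:
After iteration 1: lo = 1, r = 5, acc = 18
After iteration 2: lo = 2, r = 4, acc = 38
After iteration 3: lo = 3, r = 3, acc = 58
Loop ends.

Final answer: 58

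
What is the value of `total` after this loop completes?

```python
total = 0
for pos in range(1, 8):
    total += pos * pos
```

Let's trace through this code step by step.

Initialize: total = 0
Entering loop: for pos in range(1, 8):
After iteration 1: pos = 1, total = 1
After iteration 2: pos = 2, total = 5
After iteration 3: pos = 3, total = 14
After iteration 4: pos = 4, total = 30
After iteration 5: pos = 5, total = 55
After iteration 6: pos = 6, total = 91
After iteration 7: pos = 7, total = 140
Loop ends.

Final answer: 140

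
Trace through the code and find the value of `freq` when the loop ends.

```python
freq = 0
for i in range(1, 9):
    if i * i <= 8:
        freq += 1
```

Let's trace through this code step by step.

Initialize: freq = 0
Entering loop: for i in range(1, 9):
After iteration 1: i = 1, freq = 1
After iteration 2: i = 2, freq = 2
After iteration 3: i = 3, freq = 2
After iteration 4: i = 4, freq = 2
After iteration 5: i = 5, freq = 2
After iteration 6: i = 6, freq = 2
After iteration 7: i = 7, freq = 2
After iteration 8: i = 8, freq = 2
Loop ends.

Final answer: 2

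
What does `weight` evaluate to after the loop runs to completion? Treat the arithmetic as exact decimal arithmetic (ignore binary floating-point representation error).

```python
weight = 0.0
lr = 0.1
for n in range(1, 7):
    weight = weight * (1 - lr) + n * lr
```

Let's trace through this code step by step.

Initialize: weight = 0.0
Initialize: lr = 0.1
Entering loop: for n in range(1, 7):
After iteration 1: n = 1, weight = 0.1
After iteration 2: n = 2, weight = 0.29
After iteration 3: n = 3, weight = 0.561
After iteration 4: n = 4, weight = 0.9049
After iteration 5: n = 5, weight = 1.31441
After iteration 6: n = 6, weight = 1.782969
Loop ends.

Final answer: 1.782969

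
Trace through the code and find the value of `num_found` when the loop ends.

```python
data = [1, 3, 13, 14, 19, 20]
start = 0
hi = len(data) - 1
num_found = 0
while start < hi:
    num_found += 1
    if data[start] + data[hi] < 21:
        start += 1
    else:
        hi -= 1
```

Let's trace through this code step by step.

Initialize: data = [1, 3, 13, 14, 19, 20]
Initialize: start = 0
Initialize: hi = 5
Initialize: num_found = 0
Entering loop: while start < hi:
After iteration 1: start = 0, hi = 4, num_found = 1
After iteration 2: start = 1, hi = 4, num_found = 2
After iteration 3: start = 1, hi = 3, num_found = 3
After iteration 4: start = 2, hi = 3, num_found = 4
After iteration 5: start = 2, hi = 2, num_found = 5
Loop ends.

Final answer: 5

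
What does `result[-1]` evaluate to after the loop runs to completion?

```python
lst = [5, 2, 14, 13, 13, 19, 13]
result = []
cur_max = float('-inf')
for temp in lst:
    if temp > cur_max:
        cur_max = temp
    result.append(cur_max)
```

Let's trace through this code step by step.

Initialize: lst = [5, 2, 14, 13, 13, 19, 13]
Initialize: result = []
Initialize: cur_max = -inf
Entering loop: for temp in lst:
After iteration 1: temp = 5, result = [5], cur_max = 5
After iteration 2: temp = 2, result = [5, 5], cur_max = 5
After iteration 3: temp = 14, result = [5, 5, 14], cur_max = 14
After iteration 4: temp = 13, result = [5, 5, 14, 14], cur_max = 14
After iteration 5: temp = 13, result = [5, 5, 14, 14, 14], cur_max = 14
After iteration 6: temp = 19, result = [5, 5, 14, 14, 14, 19], cur_max = 19
After iteration 7: temp = 13, result = [5, 5, 14, 14, 14, 19, 19], cur_max = 19
Loop ends.
result[-1] = 19

Final answer: 19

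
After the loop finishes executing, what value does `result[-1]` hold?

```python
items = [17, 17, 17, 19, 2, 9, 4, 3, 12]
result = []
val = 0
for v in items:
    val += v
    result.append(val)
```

Let's trace through this code step by step.

Initialize: items = [17, 17, 17, 19, 2, 9, 4, 3, 12]
Initialize: result = []
Initialize: val = 0
Entering loop: for v in items:
After iteration 1: v = 17, result = [17], val = 17
After iteration 2: v = 17, result = [17, 34], val = 34
After iteration 3: v = 17, result = [17, 34, 51], val = 51
After iteration 4: v = 19, result = [17, 34, 51, 70], val = 70
After iteration 5: v = 2, result = [17, 34, 51, 70, 72], val = 72
After iteration 6: v = 9, result = [17, 34, 51, 70, 72, 81], val = 81
After iteration 7: v = 4, result = [17, 34, 51, 70, 72, 81, 85], val = 85
After iteration 8: v = 3, result = [17, 34, 51, 70, 72, 81, 85, 88], val = 88
After iteration 9: v = 12, result = [17, 34, 51, 70, 72, 81, 85, 88, 100], val = 100
Loop ends.
result[-1] = 100

Final answer: 100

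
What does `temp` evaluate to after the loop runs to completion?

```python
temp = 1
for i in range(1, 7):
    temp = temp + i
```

Let's trace through this code step by step.

Initialize: temp = 1
Entering loop: for i in range(1, 7):
After iteration 1: i = 1, temp = 2
After iteration 2: i = 2, temp = 4
After iteration 3: i = 3, temp = 7
After iteration 4: i = 4, temp = 11
After iteration 5: i = 5, temp = 16
After iteration 6: i = 6, temp = 22
Loop ends.

Final answer: 22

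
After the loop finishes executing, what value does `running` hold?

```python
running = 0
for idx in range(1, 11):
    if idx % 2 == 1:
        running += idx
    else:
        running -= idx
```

Let's trace through this code step by step.

Initialize: running = 0
Entering loop: for idx in range(1, 11):
After iteration 1: idx = 1, running = 1
After iteration 2: idx = 2, running = -1
After iteration 3: idx = 3, running = 2
After iteration 4: idx = 4, running = -2
After iteration 5: idx = 5, running = 3
After iteration 6: idx = 6, running = -3
After iteration 7: idx = 7, running = 4
After iteration 8: idx = 8, running = -4
After iteration 9: idx = 9, running = 5
After iteration 10: idx = 10, running = -5
Loop ends.

Final answer: -5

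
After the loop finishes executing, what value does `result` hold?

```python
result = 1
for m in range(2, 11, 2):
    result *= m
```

Let's trace through this code step by step.

Initialize: result = 1
Entering loop: for m in range(2, 11, 2):
After iteration 1: m = 2, result = 2
After iteration 2: m = 4, result = 8
After iteration 3: m = 6, result = 48
After iteration 4: m = 8, result = 384
After iteration 5: m = 10, result = 3840
Loop ends.

Final answer: 3840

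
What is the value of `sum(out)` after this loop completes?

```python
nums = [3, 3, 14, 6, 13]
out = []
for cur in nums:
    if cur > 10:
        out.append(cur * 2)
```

Let's trace through this code step by step.

Initialize: nums = [3, 3, 14, 6, 13]
Initialize: out = []
Entering loop: for cur in nums:
After iteration 1: cur = 3, out = []
After iteration 2: cur = 3, out = []
After iteration 3: cur = 14, out = [28]
After iteration 4: cur = 6, out = [28]
After iteration 5: cur = 13, out = [28, 26]
Loop ends.
sum(out) = 54

Final answer: 54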